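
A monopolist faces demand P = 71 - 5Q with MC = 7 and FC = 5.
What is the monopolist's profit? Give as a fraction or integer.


MR = MC: 71 - 10Q = 7
Q* = 32/5
P* = 71 - 5*32/5 = 39
Profit = (P* - MC)*Q* - FC
= (39 - 7)*32/5 - 5
= 32*32/5 - 5
= 1024/5 - 5 = 999/5

999/5


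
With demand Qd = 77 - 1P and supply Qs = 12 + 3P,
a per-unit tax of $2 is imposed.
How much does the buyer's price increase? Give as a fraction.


With a per-unit tax, the buyer's price increase depends on relative slopes.
Supply slope: d = 3, Demand slope: b = 1
Buyer's price increase = d * tax / (b + d)
= 3 * 2 / (1 + 3)
= 6 / 4 = 3/2

3/2


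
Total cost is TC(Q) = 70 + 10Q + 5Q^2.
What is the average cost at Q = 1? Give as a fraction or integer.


TC(1) = 70 + 10*1 + 5*1^2
TC(1) = 70 + 10 + 5 = 85
AC = TC/Q = 85/1 = 85

85


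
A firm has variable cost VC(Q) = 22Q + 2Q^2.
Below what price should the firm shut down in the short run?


AVC(Q) = VC(Q)/Q = 22 + 2Q
AVC is increasing in Q, so minimum AVC is at Q -> 0+.
Min AVC = 22
The firm should shut down if P < 22.

22


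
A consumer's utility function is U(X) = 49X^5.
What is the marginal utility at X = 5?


MU = dU/dX = 49*5*X^(5-1)
MU = 245*X^4
At X = 5:
MU = 245 * 5^4
MU = 245 * 625 = 153125

153125


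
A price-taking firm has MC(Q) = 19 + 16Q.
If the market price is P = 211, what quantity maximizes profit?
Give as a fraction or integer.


In perfect competition, profit is maximized where P = MC.
211 = 19 + 16Q
192 = 16Q
Q* = 192/16 = 12

12


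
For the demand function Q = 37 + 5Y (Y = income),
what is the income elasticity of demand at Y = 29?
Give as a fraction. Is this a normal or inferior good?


dQ/dY = 5
At Y = 29: Q = 37 + 5*29 = 182
Ey = (dQ/dY)(Y/Q) = 5 * 29 / 182 = 145/182
Since Ey > 0, this is a normal good.

145/182 (normal good)


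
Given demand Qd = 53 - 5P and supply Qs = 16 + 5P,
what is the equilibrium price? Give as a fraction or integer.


At equilibrium, Qd = Qs.
53 - 5P = 16 + 5P
53 - 16 = 5P + 5P
37 = 10P
P* = 37/10 = 37/10

37/10


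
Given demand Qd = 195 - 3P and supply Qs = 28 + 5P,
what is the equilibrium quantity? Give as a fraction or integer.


First find equilibrium price:
195 - 3P = 28 + 5P
P* = 167/8 = 167/8
Then substitute into demand:
Q* = 195 - 3 * 167/8 = 1059/8

1059/8


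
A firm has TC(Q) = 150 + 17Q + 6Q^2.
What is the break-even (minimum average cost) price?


AC(Q) = 150/Q + 17 + 6Q
To minimize: dAC/dQ = -150/Q^2 + 6 = 0
Q^2 = 150/6 = 25
Q* = 5
Min AC = 150/5 + 17 + 6*5
Min AC = 30 + 17 + 30 = 77

77


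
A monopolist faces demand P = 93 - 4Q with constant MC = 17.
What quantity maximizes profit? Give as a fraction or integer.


TR = P*Q = (93 - 4Q)Q = 93Q - 4Q^2
MR = dTR/dQ = 93 - 8Q
Set MR = MC:
93 - 8Q = 17
76 = 8Q
Q* = 76/8 = 19/2

19/2


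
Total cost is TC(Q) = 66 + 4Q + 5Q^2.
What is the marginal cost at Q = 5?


MC = dTC/dQ = 4 + 2*5*Q
At Q = 5:
MC = 4 + 10*5
MC = 4 + 50 = 54

54


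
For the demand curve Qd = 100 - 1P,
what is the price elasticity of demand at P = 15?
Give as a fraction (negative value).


dQ/dP = -1
At P = 15: Q = 100 - 1*15 = 85
E = (dQ/dP)(P/Q) = (-1)(15/85) = -3/17

-3/17


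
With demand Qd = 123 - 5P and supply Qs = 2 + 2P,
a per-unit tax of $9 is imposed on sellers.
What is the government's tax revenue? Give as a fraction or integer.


With tax on sellers, new supply: Qs' = 2 + 2(P - 9)
= 2P - 16
New equilibrium quantity:
Q_new = 166/7
Tax revenue = tax * Q_new = 9 * 166/7 = 1494/7

1494/7


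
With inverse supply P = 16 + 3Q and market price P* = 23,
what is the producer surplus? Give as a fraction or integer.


Minimum supply price (at Q=0): P_min = 16
Quantity supplied at P* = 23:
Q* = (23 - 16)/3 = 7/3
PS = (1/2) * Q* * (P* - P_min)
PS = (1/2) * 7/3 * (23 - 16)
PS = (1/2) * 7/3 * 7 = 49/6

49/6


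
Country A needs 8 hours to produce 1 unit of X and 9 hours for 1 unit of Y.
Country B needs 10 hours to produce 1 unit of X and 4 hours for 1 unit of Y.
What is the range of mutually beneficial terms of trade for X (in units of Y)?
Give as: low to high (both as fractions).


Opportunity cost of X for Country A = hours_X / hours_Y = 8/9 = 8/9 units of Y
Opportunity cost of X for Country B = hours_X / hours_Y = 10/4 = 5/2 units of Y
Terms of trade must be between the two opportunity costs.
Range: 8/9 to 5/2

8/9 to 5/2


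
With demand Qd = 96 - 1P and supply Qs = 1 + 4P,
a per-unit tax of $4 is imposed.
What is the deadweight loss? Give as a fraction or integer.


Pre-tax equilibrium quantity: Q* = 77
Post-tax equilibrium quantity: Q_tax = 369/5
Reduction in quantity: Q* - Q_tax = 16/5
DWL = (1/2) * tax * (Q* - Q_tax)
DWL = (1/2) * 4 * 16/5 = 32/5

32/5


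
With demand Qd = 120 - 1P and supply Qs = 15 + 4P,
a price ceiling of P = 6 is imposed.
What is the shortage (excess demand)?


At P = 6:
Qd = 120 - 1*6 = 114
Qs = 15 + 4*6 = 39
Shortage = Qd - Qs = 114 - 39 = 75

75


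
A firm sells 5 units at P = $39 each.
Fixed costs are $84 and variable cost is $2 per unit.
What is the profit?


Total Revenue = P * Q = 39 * 5 = $195
Total Cost = FC + VC*Q = 84 + 2*5 = $94
Profit = TR - TC = 195 - 94 = $101

$101


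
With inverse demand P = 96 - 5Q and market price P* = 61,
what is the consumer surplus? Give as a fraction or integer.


Maximum willingness to pay (at Q=0): P_max = 96
Quantity demanded at P* = 61:
Q* = (96 - 61)/5 = 7
CS = (1/2) * Q* * (P_max - P*)
CS = (1/2) * 7 * (96 - 61)
CS = (1/2) * 7 * 35 = 245/2

245/2


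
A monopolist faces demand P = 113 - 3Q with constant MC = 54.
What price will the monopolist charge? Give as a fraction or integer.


MR = 113 - 6Q
Set MR = MC: 113 - 6Q = 54
Q* = 59/6
Substitute into demand:
P* = 113 - 3*59/6 = 167/2

167/2


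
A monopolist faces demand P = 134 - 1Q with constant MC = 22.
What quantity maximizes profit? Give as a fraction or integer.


TR = P*Q = (134 - 1Q)Q = 134Q - 1Q^2
MR = dTR/dQ = 134 - 2Q
Set MR = MC:
134 - 2Q = 22
112 = 2Q
Q* = 112/2 = 56

56


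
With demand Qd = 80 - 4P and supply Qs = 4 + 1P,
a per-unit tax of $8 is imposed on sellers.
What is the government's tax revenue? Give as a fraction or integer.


With tax on sellers, new supply: Qs' = 4 + 1(P - 8)
= 1P - 4
New equilibrium quantity:
Q_new = 64/5
Tax revenue = tax * Q_new = 8 * 64/5 = 512/5

512/5


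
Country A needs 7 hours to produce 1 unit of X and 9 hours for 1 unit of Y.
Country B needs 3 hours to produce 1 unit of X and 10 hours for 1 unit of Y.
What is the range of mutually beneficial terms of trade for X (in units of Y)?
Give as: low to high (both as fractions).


Opportunity cost of X for Country A = hours_X / hours_Y = 7/9 = 7/9 units of Y
Opportunity cost of X for Country B = hours_X / hours_Y = 3/10 = 3/10 units of Y
Terms of trade must be between the two opportunity costs.
Range: 3/10 to 7/9

3/10 to 7/9


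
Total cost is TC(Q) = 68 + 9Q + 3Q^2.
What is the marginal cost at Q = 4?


MC = dTC/dQ = 9 + 2*3*Q
At Q = 4:
MC = 9 + 6*4
MC = 9 + 24 = 33

33


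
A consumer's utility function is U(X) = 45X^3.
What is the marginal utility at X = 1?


MU = dU/dX = 45*3*X^(3-1)
MU = 135*X^2
At X = 1:
MU = 135 * 1^2
MU = 135 * 1 = 135

135


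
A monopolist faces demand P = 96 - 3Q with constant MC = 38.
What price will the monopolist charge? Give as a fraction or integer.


MR = 96 - 6Q
Set MR = MC: 96 - 6Q = 38
Q* = 29/3
Substitute into demand:
P* = 96 - 3*29/3 = 67

67


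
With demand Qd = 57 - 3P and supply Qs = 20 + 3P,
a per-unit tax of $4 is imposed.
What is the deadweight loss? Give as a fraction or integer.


Pre-tax equilibrium quantity: Q* = 77/2
Post-tax equilibrium quantity: Q_tax = 65/2
Reduction in quantity: Q* - Q_tax = 6
DWL = (1/2) * tax * (Q* - Q_tax)
DWL = (1/2) * 4 * 6 = 12

12


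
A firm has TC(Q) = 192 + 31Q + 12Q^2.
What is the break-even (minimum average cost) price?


AC(Q) = 192/Q + 31 + 12Q
To minimize: dAC/dQ = -192/Q^2 + 12 = 0
Q^2 = 192/12 = 16
Q* = 4
Min AC = 192/4 + 31 + 12*4
Min AC = 48 + 31 + 48 = 127

127


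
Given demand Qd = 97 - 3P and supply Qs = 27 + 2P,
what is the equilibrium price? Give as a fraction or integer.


At equilibrium, Qd = Qs.
97 - 3P = 27 + 2P
97 - 27 = 3P + 2P
70 = 5P
P* = 70/5 = 14

14


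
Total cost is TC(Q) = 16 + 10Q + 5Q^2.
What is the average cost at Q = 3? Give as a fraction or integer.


TC(3) = 16 + 10*3 + 5*3^2
TC(3) = 16 + 30 + 45 = 91
AC = TC/Q = 91/3 = 91/3

91/3


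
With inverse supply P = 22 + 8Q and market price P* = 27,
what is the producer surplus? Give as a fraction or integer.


Minimum supply price (at Q=0): P_min = 22
Quantity supplied at P* = 27:
Q* = (27 - 22)/8 = 5/8
PS = (1/2) * Q* * (P* - P_min)
PS = (1/2) * 5/8 * (27 - 22)
PS = (1/2) * 5/8 * 5 = 25/16

25/16


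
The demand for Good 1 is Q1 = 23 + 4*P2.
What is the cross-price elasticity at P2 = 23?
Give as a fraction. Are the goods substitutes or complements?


dQ1/dP2 = 4
At P2 = 23: Q1 = 23 + 4*23 = 115
Exy = (dQ1/dP2)(P2/Q1) = 4 * 23 / 115 = 4/5
Since Exy > 0, the goods are substitutes.

4/5 (substitutes)


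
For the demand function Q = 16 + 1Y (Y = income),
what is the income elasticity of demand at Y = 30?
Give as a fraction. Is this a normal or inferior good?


dQ/dY = 1
At Y = 30: Q = 16 + 1*30 = 46
Ey = (dQ/dY)(Y/Q) = 1 * 30 / 46 = 15/23
Since Ey > 0, this is a normal good.

15/23 (normal good)


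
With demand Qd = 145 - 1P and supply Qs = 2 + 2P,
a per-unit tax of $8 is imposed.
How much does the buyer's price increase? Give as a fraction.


With a per-unit tax, the buyer's price increase depends on relative slopes.
Supply slope: d = 2, Demand slope: b = 1
Buyer's price increase = d * tax / (b + d)
= 2 * 8 / (1 + 2)
= 16 / 3 = 16/3

16/3


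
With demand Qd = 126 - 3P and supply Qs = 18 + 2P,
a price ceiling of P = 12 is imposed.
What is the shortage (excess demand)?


At P = 12:
Qd = 126 - 3*12 = 90
Qs = 18 + 2*12 = 42
Shortage = Qd - Qs = 90 - 42 = 48

48


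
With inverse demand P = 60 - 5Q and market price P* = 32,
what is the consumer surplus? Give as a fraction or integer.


Maximum willingness to pay (at Q=0): P_max = 60
Quantity demanded at P* = 32:
Q* = (60 - 32)/5 = 28/5
CS = (1/2) * Q* * (P_max - P*)
CS = (1/2) * 28/5 * (60 - 32)
CS = (1/2) * 28/5 * 28 = 392/5

392/5


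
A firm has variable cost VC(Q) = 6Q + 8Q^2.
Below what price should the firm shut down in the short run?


AVC(Q) = VC(Q)/Q = 6 + 8Q
AVC is increasing in Q, so minimum AVC is at Q -> 0+.
Min AVC = 6
The firm should shut down if P < 6.

6


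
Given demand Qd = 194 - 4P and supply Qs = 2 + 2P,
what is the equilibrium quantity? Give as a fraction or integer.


First find equilibrium price:
194 - 4P = 2 + 2P
P* = 192/6 = 32
Then substitute into demand:
Q* = 194 - 4 * 32 = 66

66


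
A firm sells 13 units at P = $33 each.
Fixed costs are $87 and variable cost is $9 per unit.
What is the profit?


Total Revenue = P * Q = 33 * 13 = $429
Total Cost = FC + VC*Q = 87 + 9*13 = $204
Profit = TR - TC = 429 - 204 = $225

$225


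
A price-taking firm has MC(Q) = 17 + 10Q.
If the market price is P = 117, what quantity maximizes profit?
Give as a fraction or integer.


In perfect competition, profit is maximized where P = MC.
117 = 17 + 10Q
100 = 10Q
Q* = 100/10 = 10

10


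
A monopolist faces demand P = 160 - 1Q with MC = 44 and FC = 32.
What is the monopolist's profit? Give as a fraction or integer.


MR = MC: 160 - 2Q = 44
Q* = 58
P* = 160 - 1*58 = 102
Profit = (P* - MC)*Q* - FC
= (102 - 44)*58 - 32
= 58*58 - 32
= 3364 - 32 = 3332

3332


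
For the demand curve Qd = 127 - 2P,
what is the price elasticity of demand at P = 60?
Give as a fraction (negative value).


dQ/dP = -2
At P = 60: Q = 127 - 2*60 = 7
E = (dQ/dP)(P/Q) = (-2)(60/7) = -120/7

-120/7


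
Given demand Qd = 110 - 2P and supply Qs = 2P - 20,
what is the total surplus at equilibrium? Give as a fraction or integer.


Find equilibrium: 110 - 2P = 2P - 20
110 + 20 = 4P
P* = 130/4 = 65/2
Q* = 2*65/2 - 20 = 45
Inverse demand: P = 55 - Q/2, so P_max = 55
Inverse supply: P = 10 + Q/2, so P_min = 10
CS = (1/2) * 45 * (55 - 65/2) = 2025/4
PS = (1/2) * 45 * (65/2 - 10) = 2025/4
TS = CS + PS = 2025/4 + 2025/4 = 2025/2

2025/2


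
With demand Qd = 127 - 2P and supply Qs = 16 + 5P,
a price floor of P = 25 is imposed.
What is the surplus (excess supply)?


At P = 25:
Qd = 127 - 2*25 = 77
Qs = 16 + 5*25 = 141
Surplus = Qs - Qd = 141 - 77 = 64

64


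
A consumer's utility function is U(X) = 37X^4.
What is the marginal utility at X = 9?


MU = dU/dX = 37*4*X^(4-1)
MU = 148*X^3
At X = 9:
MU = 148 * 9^3
MU = 148 * 729 = 107892

107892


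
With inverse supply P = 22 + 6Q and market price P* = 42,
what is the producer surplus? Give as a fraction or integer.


Minimum supply price (at Q=0): P_min = 22
Quantity supplied at P* = 42:
Q* = (42 - 22)/6 = 10/3
PS = (1/2) * Q* * (P* - P_min)
PS = (1/2) * 10/3 * (42 - 22)
PS = (1/2) * 10/3 * 20 = 100/3

100/3


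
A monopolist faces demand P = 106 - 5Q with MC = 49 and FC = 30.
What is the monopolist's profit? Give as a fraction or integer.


MR = MC: 106 - 10Q = 49
Q* = 57/10
P* = 106 - 5*57/10 = 155/2
Profit = (P* - MC)*Q* - FC
= (155/2 - 49)*57/10 - 30
= 57/2*57/10 - 30
= 3249/20 - 30 = 2649/20

2649/20


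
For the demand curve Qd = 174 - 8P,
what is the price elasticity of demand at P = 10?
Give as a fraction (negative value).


dQ/dP = -8
At P = 10: Q = 174 - 8*10 = 94
E = (dQ/dP)(P/Q) = (-8)(10/94) = -40/47

-40/47


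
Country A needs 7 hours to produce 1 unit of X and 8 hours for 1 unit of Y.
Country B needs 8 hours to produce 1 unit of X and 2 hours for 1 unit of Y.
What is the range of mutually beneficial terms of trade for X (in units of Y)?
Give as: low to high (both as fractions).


Opportunity cost of X for Country A = hours_X / hours_Y = 7/8 = 7/8 units of Y
Opportunity cost of X for Country B = hours_X / hours_Y = 8/2 = 4 units of Y
Terms of trade must be between the two opportunity costs.
Range: 7/8 to 4

7/8 to 4


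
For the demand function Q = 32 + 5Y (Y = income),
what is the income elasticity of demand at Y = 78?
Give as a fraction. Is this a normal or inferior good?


dQ/dY = 5
At Y = 78: Q = 32 + 5*78 = 422
Ey = (dQ/dY)(Y/Q) = 5 * 78 / 422 = 195/211
Since Ey > 0, this is a normal good.

195/211 (normal good)


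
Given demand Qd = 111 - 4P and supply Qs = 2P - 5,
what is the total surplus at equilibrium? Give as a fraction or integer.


Find equilibrium: 111 - 4P = 2P - 5
111 + 5 = 6P
P* = 116/6 = 58/3
Q* = 2*58/3 - 5 = 101/3
Inverse demand: P = 111/4 - Q/4, so P_max = 111/4
Inverse supply: P = 5/2 + Q/2, so P_min = 5/2
CS = (1/2) * 101/3 * (111/4 - 58/3) = 10201/72
PS = (1/2) * 101/3 * (58/3 - 5/2) = 10201/36
TS = CS + PS = 10201/72 + 10201/36 = 10201/24

10201/24


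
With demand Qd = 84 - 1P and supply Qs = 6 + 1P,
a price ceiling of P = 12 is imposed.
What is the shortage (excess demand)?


At P = 12:
Qd = 84 - 1*12 = 72
Qs = 6 + 1*12 = 18
Shortage = Qd - Qs = 72 - 18 = 54

54


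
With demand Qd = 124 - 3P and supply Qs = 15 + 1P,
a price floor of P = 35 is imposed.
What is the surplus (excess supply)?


At P = 35:
Qd = 124 - 3*35 = 19
Qs = 15 + 1*35 = 50
Surplus = Qs - Qd = 50 - 19 = 31

31


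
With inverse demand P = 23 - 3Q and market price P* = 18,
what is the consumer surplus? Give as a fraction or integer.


Maximum willingness to pay (at Q=0): P_max = 23
Quantity demanded at P* = 18:
Q* = (23 - 18)/3 = 5/3
CS = (1/2) * Q* * (P_max - P*)
CS = (1/2) * 5/3 * (23 - 18)
CS = (1/2) * 5/3 * 5 = 25/6

25/6


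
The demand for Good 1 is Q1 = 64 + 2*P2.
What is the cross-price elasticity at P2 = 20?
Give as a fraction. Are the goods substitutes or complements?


dQ1/dP2 = 2
At P2 = 20: Q1 = 64 + 2*20 = 104
Exy = (dQ1/dP2)(P2/Q1) = 2 * 20 / 104 = 5/13
Since Exy > 0, the goods are substitutes.

5/13 (substitutes)


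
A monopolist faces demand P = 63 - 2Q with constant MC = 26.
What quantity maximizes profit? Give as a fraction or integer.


TR = P*Q = (63 - 2Q)Q = 63Q - 2Q^2
MR = dTR/dQ = 63 - 4Q
Set MR = MC:
63 - 4Q = 26
37 = 4Q
Q* = 37/4 = 37/4

37/4


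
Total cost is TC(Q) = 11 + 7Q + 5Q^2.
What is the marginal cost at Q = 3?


MC = dTC/dQ = 7 + 2*5*Q
At Q = 3:
MC = 7 + 10*3
MC = 7 + 30 = 37

37


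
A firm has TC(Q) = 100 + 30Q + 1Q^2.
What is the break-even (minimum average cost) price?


AC(Q) = 100/Q + 30 + 1Q
To minimize: dAC/dQ = -100/Q^2 + 1 = 0
Q^2 = 100/1 = 100
Q* = 10
Min AC = 100/10 + 30 + 1*10
Min AC = 10 + 30 + 10 = 50

50


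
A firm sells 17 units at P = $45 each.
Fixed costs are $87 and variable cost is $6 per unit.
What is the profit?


Total Revenue = P * Q = 45 * 17 = $765
Total Cost = FC + VC*Q = 87 + 6*17 = $189
Profit = TR - TC = 765 - 189 = $576

$576


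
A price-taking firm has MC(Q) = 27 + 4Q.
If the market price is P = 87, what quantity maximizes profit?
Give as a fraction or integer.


In perfect competition, profit is maximized where P = MC.
87 = 27 + 4Q
60 = 4Q
Q* = 60/4 = 15

15


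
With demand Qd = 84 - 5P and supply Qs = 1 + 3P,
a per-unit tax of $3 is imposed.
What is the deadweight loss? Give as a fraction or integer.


Pre-tax equilibrium quantity: Q* = 257/8
Post-tax equilibrium quantity: Q_tax = 53/2
Reduction in quantity: Q* - Q_tax = 45/8
DWL = (1/2) * tax * (Q* - Q_tax)
DWL = (1/2) * 3 * 45/8 = 135/16

135/16


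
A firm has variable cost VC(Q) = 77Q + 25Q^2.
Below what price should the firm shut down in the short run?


AVC(Q) = VC(Q)/Q = 77 + 25Q
AVC is increasing in Q, so minimum AVC is at Q -> 0+.
Min AVC = 77
The firm should shut down if P < 77.

77


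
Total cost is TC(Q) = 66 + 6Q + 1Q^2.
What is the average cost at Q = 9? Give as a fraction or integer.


TC(9) = 66 + 6*9 + 1*9^2
TC(9) = 66 + 54 + 81 = 201
AC = TC/Q = 201/9 = 67/3

67/3


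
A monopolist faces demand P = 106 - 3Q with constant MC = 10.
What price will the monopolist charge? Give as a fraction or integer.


MR = 106 - 6Q
Set MR = MC: 106 - 6Q = 10
Q* = 16
Substitute into demand:
P* = 106 - 3*16 = 58

58


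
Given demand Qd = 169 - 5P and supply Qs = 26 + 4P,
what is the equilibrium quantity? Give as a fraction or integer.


First find equilibrium price:
169 - 5P = 26 + 4P
P* = 143/9 = 143/9
Then substitute into demand:
Q* = 169 - 5 * 143/9 = 806/9

806/9


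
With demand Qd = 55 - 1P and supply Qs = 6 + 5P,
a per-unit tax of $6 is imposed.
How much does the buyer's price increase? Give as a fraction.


With a per-unit tax, the buyer's price increase depends on relative slopes.
Supply slope: d = 5, Demand slope: b = 1
Buyer's price increase = d * tax / (b + d)
= 5 * 6 / (1 + 5)
= 30 / 6 = 5

5


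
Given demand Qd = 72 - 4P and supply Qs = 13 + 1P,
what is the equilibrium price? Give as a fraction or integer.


At equilibrium, Qd = Qs.
72 - 4P = 13 + 1P
72 - 13 = 4P + 1P
59 = 5P
P* = 59/5 = 59/5

59/5


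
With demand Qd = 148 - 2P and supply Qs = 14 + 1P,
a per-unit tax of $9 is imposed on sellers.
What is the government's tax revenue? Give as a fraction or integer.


With tax on sellers, new supply: Qs' = 14 + 1(P - 9)
= 5 + 1P
New equilibrium quantity:
Q_new = 158/3
Tax revenue = tax * Q_new = 9 * 158/3 = 474

474


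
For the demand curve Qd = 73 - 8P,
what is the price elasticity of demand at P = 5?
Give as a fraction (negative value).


dQ/dP = -8
At P = 5: Q = 73 - 8*5 = 33
E = (dQ/dP)(P/Q) = (-8)(5/33) = -40/33

-40/33


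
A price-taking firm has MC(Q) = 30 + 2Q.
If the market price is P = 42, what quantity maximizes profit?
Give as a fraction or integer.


In perfect competition, profit is maximized where P = MC.
42 = 30 + 2Q
12 = 2Q
Q* = 12/2 = 6

6


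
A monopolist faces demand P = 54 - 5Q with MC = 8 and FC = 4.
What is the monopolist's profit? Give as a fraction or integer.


MR = MC: 54 - 10Q = 8
Q* = 23/5
P* = 54 - 5*23/5 = 31
Profit = (P* - MC)*Q* - FC
= (31 - 8)*23/5 - 4
= 23*23/5 - 4
= 529/5 - 4 = 509/5

509/5


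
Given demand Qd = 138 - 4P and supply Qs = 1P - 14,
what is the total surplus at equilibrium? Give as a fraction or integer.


Find equilibrium: 138 - 4P = 1P - 14
138 + 14 = 5P
P* = 152/5 = 152/5
Q* = 1*152/5 - 14 = 82/5
Inverse demand: P = 69/2 - Q/4, so P_max = 69/2
Inverse supply: P = 14 + Q/1, so P_min = 14
CS = (1/2) * 82/5 * (69/2 - 152/5) = 1681/50
PS = (1/2) * 82/5 * (152/5 - 14) = 3362/25
TS = CS + PS = 1681/50 + 3362/25 = 1681/10

1681/10


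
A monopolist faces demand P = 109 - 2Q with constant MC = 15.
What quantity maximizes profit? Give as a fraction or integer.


TR = P*Q = (109 - 2Q)Q = 109Q - 2Q^2
MR = dTR/dQ = 109 - 4Q
Set MR = MC:
109 - 4Q = 15
94 = 4Q
Q* = 94/4 = 47/2

47/2


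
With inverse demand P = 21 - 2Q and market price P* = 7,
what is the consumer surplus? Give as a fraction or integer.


Maximum willingness to pay (at Q=0): P_max = 21
Quantity demanded at P* = 7:
Q* = (21 - 7)/2 = 7
CS = (1/2) * Q* * (P_max - P*)
CS = (1/2) * 7 * (21 - 7)
CS = (1/2) * 7 * 14 = 49

49


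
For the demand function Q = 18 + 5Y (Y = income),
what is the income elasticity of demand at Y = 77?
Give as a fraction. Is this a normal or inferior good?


dQ/dY = 5
At Y = 77: Q = 18 + 5*77 = 403
Ey = (dQ/dY)(Y/Q) = 5 * 77 / 403 = 385/403
Since Ey > 0, this is a normal good.

385/403 (normal good)


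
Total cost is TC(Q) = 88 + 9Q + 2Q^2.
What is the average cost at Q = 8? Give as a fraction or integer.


TC(8) = 88 + 9*8 + 2*8^2
TC(8) = 88 + 72 + 128 = 288
AC = TC/Q = 288/8 = 36

36


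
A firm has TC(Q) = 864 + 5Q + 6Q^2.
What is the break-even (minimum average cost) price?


AC(Q) = 864/Q + 5 + 6Q
To minimize: dAC/dQ = -864/Q^2 + 6 = 0
Q^2 = 864/6 = 144
Q* = 12
Min AC = 864/12 + 5 + 6*12
Min AC = 72 + 5 + 72 = 149

149


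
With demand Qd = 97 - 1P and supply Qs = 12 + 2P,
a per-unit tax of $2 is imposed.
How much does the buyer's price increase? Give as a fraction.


With a per-unit tax, the buyer's price increase depends on relative slopes.
Supply slope: d = 2, Demand slope: b = 1
Buyer's price increase = d * tax / (b + d)
= 2 * 2 / (1 + 2)
= 4 / 3 = 4/3

4/3


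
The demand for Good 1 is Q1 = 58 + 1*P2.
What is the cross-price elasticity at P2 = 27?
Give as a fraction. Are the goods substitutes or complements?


dQ1/dP2 = 1
At P2 = 27: Q1 = 58 + 1*27 = 85
Exy = (dQ1/dP2)(P2/Q1) = 1 * 27 / 85 = 27/85
Since Exy > 0, the goods are substitutes.

27/85 (substitutes)


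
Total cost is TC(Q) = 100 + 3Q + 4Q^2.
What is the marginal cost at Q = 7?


MC = dTC/dQ = 3 + 2*4*Q
At Q = 7:
MC = 3 + 8*7
MC = 3 + 56 = 59

59


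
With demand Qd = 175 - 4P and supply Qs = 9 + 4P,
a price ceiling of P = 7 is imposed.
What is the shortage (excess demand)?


At P = 7:
Qd = 175 - 4*7 = 147
Qs = 9 + 4*7 = 37
Shortage = Qd - Qs = 147 - 37 = 110

110


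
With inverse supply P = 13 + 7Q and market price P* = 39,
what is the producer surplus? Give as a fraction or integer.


Minimum supply price (at Q=0): P_min = 13
Quantity supplied at P* = 39:
Q* = (39 - 13)/7 = 26/7
PS = (1/2) * Q* * (P* - P_min)
PS = (1/2) * 26/7 * (39 - 13)
PS = (1/2) * 26/7 * 26 = 338/7

338/7


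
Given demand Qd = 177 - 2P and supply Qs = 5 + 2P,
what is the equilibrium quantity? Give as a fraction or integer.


First find equilibrium price:
177 - 2P = 5 + 2P
P* = 172/4 = 43
Then substitute into demand:
Q* = 177 - 2 * 43 = 91

91


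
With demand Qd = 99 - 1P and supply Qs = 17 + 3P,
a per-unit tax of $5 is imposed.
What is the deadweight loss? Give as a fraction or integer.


Pre-tax equilibrium quantity: Q* = 157/2
Post-tax equilibrium quantity: Q_tax = 299/4
Reduction in quantity: Q* - Q_tax = 15/4
DWL = (1/2) * tax * (Q* - Q_tax)
DWL = (1/2) * 5 * 15/4 = 75/8

75/8


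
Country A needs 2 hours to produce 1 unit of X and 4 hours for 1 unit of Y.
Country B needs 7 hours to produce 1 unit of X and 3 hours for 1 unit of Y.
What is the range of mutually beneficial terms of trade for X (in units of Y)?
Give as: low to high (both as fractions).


Opportunity cost of X for Country A = hours_X / hours_Y = 2/4 = 1/2 units of Y
Opportunity cost of X for Country B = hours_X / hours_Y = 7/3 = 7/3 units of Y
Terms of trade must be between the two opportunity costs.
Range: 1/2 to 7/3

1/2 to 7/3


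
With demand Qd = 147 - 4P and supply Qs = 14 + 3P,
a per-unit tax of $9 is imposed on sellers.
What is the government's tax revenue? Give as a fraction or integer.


With tax on sellers, new supply: Qs' = 14 + 3(P - 9)
= 3P - 13
New equilibrium quantity:
Q_new = 389/7
Tax revenue = tax * Q_new = 9 * 389/7 = 3501/7

3501/7


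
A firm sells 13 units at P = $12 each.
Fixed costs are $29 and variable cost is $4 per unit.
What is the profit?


Total Revenue = P * Q = 12 * 13 = $156
Total Cost = FC + VC*Q = 29 + 4*13 = $81
Profit = TR - TC = 156 - 81 = $75

$75


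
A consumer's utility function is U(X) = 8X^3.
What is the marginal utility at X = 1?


MU = dU/dX = 8*3*X^(3-1)
MU = 24*X^2
At X = 1:
MU = 24 * 1^2
MU = 24 * 1 = 24

24


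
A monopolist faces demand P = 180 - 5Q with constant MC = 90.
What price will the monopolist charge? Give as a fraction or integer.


MR = 180 - 10Q
Set MR = MC: 180 - 10Q = 90
Q* = 9
Substitute into demand:
P* = 180 - 5*9 = 135

135


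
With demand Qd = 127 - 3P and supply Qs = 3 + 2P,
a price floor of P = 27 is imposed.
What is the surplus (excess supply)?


At P = 27:
Qd = 127 - 3*27 = 46
Qs = 3 + 2*27 = 57
Surplus = Qs - Qd = 57 - 46 = 11

11


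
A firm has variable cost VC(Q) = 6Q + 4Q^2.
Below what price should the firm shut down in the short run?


AVC(Q) = VC(Q)/Q = 6 + 4Q
AVC is increasing in Q, so minimum AVC is at Q -> 0+.
Min AVC = 6
The firm should shut down if P < 6.

6


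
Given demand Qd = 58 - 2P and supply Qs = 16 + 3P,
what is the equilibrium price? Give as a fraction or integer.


At equilibrium, Qd = Qs.
58 - 2P = 16 + 3P
58 - 16 = 2P + 3P
42 = 5P
P* = 42/5 = 42/5

42/5


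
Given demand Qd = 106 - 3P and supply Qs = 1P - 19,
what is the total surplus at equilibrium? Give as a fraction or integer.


Find equilibrium: 106 - 3P = 1P - 19
106 + 19 = 4P
P* = 125/4 = 125/4
Q* = 1*125/4 - 19 = 49/4
Inverse demand: P = 106/3 - Q/3, so P_max = 106/3
Inverse supply: P = 19 + Q/1, so P_min = 19
CS = (1/2) * 49/4 * (106/3 - 125/4) = 2401/96
PS = (1/2) * 49/4 * (125/4 - 19) = 2401/32
TS = CS + PS = 2401/96 + 2401/32 = 2401/24

2401/24


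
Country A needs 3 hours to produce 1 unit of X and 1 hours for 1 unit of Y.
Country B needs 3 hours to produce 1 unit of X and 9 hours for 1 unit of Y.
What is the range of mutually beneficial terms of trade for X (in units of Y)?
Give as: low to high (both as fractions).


Opportunity cost of X for Country A = hours_X / hours_Y = 3/1 = 3 units of Y
Opportunity cost of X for Country B = hours_X / hours_Y = 3/9 = 1/3 units of Y
Terms of trade must be between the two opportunity costs.
Range: 1/3 to 3

1/3 to 3


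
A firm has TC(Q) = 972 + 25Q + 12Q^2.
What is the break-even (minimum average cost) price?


AC(Q) = 972/Q + 25 + 12Q
To minimize: dAC/dQ = -972/Q^2 + 12 = 0
Q^2 = 972/12 = 81
Q* = 9
Min AC = 972/9 + 25 + 12*9
Min AC = 108 + 25 + 108 = 241

241


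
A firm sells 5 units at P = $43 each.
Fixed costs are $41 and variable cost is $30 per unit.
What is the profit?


Total Revenue = P * Q = 43 * 5 = $215
Total Cost = FC + VC*Q = 41 + 30*5 = $191
Profit = TR - TC = 215 - 191 = $24

$24


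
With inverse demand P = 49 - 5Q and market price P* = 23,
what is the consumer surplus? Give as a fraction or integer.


Maximum willingness to pay (at Q=0): P_max = 49
Quantity demanded at P* = 23:
Q* = (49 - 23)/5 = 26/5
CS = (1/2) * Q* * (P_max - P*)
CS = (1/2) * 26/5 * (49 - 23)
CS = (1/2) * 26/5 * 26 = 338/5

338/5


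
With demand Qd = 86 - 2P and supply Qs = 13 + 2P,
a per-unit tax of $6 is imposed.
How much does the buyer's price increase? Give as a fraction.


With a per-unit tax, the buyer's price increase depends on relative slopes.
Supply slope: d = 2, Demand slope: b = 2
Buyer's price increase = d * tax / (b + d)
= 2 * 6 / (2 + 2)
= 12 / 4 = 3

3


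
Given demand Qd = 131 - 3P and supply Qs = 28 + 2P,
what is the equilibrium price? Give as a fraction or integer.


At equilibrium, Qd = Qs.
131 - 3P = 28 + 2P
131 - 28 = 3P + 2P
103 = 5P
P* = 103/5 = 103/5

103/5


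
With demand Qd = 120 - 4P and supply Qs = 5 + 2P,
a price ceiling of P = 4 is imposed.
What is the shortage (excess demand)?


At P = 4:
Qd = 120 - 4*4 = 104
Qs = 5 + 2*4 = 13
Shortage = Qd - Qs = 104 - 13 = 91

91


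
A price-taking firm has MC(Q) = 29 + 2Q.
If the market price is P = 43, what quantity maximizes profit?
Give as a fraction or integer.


In perfect competition, profit is maximized where P = MC.
43 = 29 + 2Q
14 = 2Q
Q* = 14/2 = 7

7


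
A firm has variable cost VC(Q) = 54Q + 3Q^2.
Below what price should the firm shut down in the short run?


AVC(Q) = VC(Q)/Q = 54 + 3Q
AVC is increasing in Q, so minimum AVC is at Q -> 0+.
Min AVC = 54
The firm should shut down if P < 54.

54


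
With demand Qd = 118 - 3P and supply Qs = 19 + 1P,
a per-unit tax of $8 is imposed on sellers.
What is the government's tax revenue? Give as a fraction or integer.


With tax on sellers, new supply: Qs' = 19 + 1(P - 8)
= 11 + 1P
New equilibrium quantity:
Q_new = 151/4
Tax revenue = tax * Q_new = 8 * 151/4 = 302

302


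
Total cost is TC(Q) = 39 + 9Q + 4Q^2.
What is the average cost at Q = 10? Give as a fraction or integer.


TC(10) = 39 + 9*10 + 4*10^2
TC(10) = 39 + 90 + 400 = 529
AC = TC/Q = 529/10 = 529/10

529/10


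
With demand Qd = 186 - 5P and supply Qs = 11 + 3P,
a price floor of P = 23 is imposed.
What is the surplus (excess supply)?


At P = 23:
Qd = 186 - 5*23 = 71
Qs = 11 + 3*23 = 80
Surplus = Qs - Qd = 80 - 71 = 9

9


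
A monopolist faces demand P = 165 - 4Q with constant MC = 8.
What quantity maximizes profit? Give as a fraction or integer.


TR = P*Q = (165 - 4Q)Q = 165Q - 4Q^2
MR = dTR/dQ = 165 - 8Q
Set MR = MC:
165 - 8Q = 8
157 = 8Q
Q* = 157/8 = 157/8

157/8


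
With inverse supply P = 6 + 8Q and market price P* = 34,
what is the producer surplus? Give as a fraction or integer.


Minimum supply price (at Q=0): P_min = 6
Quantity supplied at P* = 34:
Q* = (34 - 6)/8 = 7/2
PS = (1/2) * Q* * (P* - P_min)
PS = (1/2) * 7/2 * (34 - 6)
PS = (1/2) * 7/2 * 28 = 49

49


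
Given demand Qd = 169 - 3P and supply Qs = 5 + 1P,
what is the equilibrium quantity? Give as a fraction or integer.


First find equilibrium price:
169 - 3P = 5 + 1P
P* = 164/4 = 41
Then substitute into demand:
Q* = 169 - 3 * 41 = 46

46


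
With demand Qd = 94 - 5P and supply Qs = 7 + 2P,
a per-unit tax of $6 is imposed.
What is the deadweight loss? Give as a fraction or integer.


Pre-tax equilibrium quantity: Q* = 223/7
Post-tax equilibrium quantity: Q_tax = 163/7
Reduction in quantity: Q* - Q_tax = 60/7
DWL = (1/2) * tax * (Q* - Q_tax)
DWL = (1/2) * 6 * 60/7 = 180/7

180/7


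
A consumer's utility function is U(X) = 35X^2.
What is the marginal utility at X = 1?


MU = dU/dX = 35*2*X^(2-1)
MU = 70*X^1
At X = 1:
MU = 70 * 1^1
MU = 70 * 1 = 70

70


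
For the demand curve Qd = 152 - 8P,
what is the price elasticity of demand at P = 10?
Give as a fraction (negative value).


dQ/dP = -8
At P = 10: Q = 152 - 8*10 = 72
E = (dQ/dP)(P/Q) = (-8)(10/72) = -10/9

-10/9


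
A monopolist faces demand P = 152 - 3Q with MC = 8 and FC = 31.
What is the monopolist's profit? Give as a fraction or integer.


MR = MC: 152 - 6Q = 8
Q* = 24
P* = 152 - 3*24 = 80
Profit = (P* - MC)*Q* - FC
= (80 - 8)*24 - 31
= 72*24 - 31
= 1728 - 31 = 1697

1697


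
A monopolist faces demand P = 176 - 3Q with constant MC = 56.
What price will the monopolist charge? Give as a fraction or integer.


MR = 176 - 6Q
Set MR = MC: 176 - 6Q = 56
Q* = 20
Substitute into demand:
P* = 176 - 3*20 = 116

116


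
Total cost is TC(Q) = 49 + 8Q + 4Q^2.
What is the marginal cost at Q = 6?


MC = dTC/dQ = 8 + 2*4*Q
At Q = 6:
MC = 8 + 8*6
MC = 8 + 48 = 56

56


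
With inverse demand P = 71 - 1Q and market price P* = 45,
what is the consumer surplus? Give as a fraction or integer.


Maximum willingness to pay (at Q=0): P_max = 71
Quantity demanded at P* = 45:
Q* = (71 - 45)/1 = 26
CS = (1/2) * Q* * (P_max - P*)
CS = (1/2) * 26 * (71 - 45)
CS = (1/2) * 26 * 26 = 338

338


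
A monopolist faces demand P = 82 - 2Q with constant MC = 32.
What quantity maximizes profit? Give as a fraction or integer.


TR = P*Q = (82 - 2Q)Q = 82Q - 2Q^2
MR = dTR/dQ = 82 - 4Q
Set MR = MC:
82 - 4Q = 32
50 = 4Q
Q* = 50/4 = 25/2

25/2


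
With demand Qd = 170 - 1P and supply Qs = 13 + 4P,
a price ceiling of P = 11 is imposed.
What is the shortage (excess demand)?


At P = 11:
Qd = 170 - 1*11 = 159
Qs = 13 + 4*11 = 57
Shortage = Qd - Qs = 159 - 57 = 102

102


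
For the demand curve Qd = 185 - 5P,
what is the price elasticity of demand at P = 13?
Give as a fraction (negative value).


dQ/dP = -5
At P = 13: Q = 185 - 5*13 = 120
E = (dQ/dP)(P/Q) = (-5)(13/120) = -13/24

-13/24


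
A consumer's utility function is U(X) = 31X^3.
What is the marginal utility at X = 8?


MU = dU/dX = 31*3*X^(3-1)
MU = 93*X^2
At X = 8:
MU = 93 * 8^2
MU = 93 * 64 = 5952

5952


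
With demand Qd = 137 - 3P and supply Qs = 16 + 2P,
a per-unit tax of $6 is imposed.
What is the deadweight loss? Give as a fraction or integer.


Pre-tax equilibrium quantity: Q* = 322/5
Post-tax equilibrium quantity: Q_tax = 286/5
Reduction in quantity: Q* - Q_tax = 36/5
DWL = (1/2) * tax * (Q* - Q_tax)
DWL = (1/2) * 6 * 36/5 = 108/5

108/5


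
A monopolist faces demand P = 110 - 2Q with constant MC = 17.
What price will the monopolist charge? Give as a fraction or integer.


MR = 110 - 4Q
Set MR = MC: 110 - 4Q = 17
Q* = 93/4
Substitute into demand:
P* = 110 - 2*93/4 = 127/2

127/2


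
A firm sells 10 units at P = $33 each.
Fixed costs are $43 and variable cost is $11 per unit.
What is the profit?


Total Revenue = P * Q = 33 * 10 = $330
Total Cost = FC + VC*Q = 43 + 11*10 = $153
Profit = TR - TC = 330 - 153 = $177

$177


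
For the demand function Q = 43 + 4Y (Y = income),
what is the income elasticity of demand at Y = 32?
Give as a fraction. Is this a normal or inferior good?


dQ/dY = 4
At Y = 32: Q = 43 + 4*32 = 171
Ey = (dQ/dY)(Y/Q) = 4 * 32 / 171 = 128/171
Since Ey > 0, this is a normal good.

128/171 (normal good)


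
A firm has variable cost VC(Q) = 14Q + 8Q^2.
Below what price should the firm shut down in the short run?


AVC(Q) = VC(Q)/Q = 14 + 8Q
AVC is increasing in Q, so minimum AVC is at Q -> 0+.
Min AVC = 14
The firm should shut down if P < 14.

14


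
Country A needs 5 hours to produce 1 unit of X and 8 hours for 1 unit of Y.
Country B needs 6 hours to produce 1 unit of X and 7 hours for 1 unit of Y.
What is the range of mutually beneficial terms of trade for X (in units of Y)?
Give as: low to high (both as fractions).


Opportunity cost of X for Country A = hours_X / hours_Y = 5/8 = 5/8 units of Y
Opportunity cost of X for Country B = hours_X / hours_Y = 6/7 = 6/7 units of Y
Terms of trade must be between the two opportunity costs.
Range: 5/8 to 6/7

5/8 to 6/7


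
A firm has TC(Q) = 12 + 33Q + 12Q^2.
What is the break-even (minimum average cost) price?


AC(Q) = 12/Q + 33 + 12Q
To minimize: dAC/dQ = -12/Q^2 + 12 = 0
Q^2 = 12/12 = 1
Q* = 1
Min AC = 12/1 + 33 + 12*1
Min AC = 12 + 33 + 12 = 57

57


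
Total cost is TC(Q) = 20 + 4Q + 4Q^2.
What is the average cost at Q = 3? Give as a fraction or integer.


TC(3) = 20 + 4*3 + 4*3^2
TC(3) = 20 + 12 + 36 = 68
AC = TC/Q = 68/3 = 68/3

68/3


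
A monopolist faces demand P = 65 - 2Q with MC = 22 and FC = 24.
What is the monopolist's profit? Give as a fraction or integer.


MR = MC: 65 - 4Q = 22
Q* = 43/4
P* = 65 - 2*43/4 = 87/2
Profit = (P* - MC)*Q* - FC
= (87/2 - 22)*43/4 - 24
= 43/2*43/4 - 24
= 1849/8 - 24 = 1657/8

1657/8


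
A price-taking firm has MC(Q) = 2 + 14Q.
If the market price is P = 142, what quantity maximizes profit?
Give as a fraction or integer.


In perfect competition, profit is maximized where P = MC.
142 = 2 + 14Q
140 = 14Q
Q* = 140/14 = 10

10


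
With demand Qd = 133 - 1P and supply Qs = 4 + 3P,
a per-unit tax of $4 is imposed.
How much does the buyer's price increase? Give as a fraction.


With a per-unit tax, the buyer's price increase depends on relative slopes.
Supply slope: d = 3, Demand slope: b = 1
Buyer's price increase = d * tax / (b + d)
= 3 * 4 / (1 + 3)
= 12 / 4 = 3

3


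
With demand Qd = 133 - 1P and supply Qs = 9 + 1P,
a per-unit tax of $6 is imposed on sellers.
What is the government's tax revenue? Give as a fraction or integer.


With tax on sellers, new supply: Qs' = 9 + 1(P - 6)
= 3 + 1P
New equilibrium quantity:
Q_new = 68
Tax revenue = tax * Q_new = 6 * 68 = 408

408


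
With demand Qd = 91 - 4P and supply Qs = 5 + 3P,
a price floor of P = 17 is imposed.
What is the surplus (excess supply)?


At P = 17:
Qd = 91 - 4*17 = 23
Qs = 5 + 3*17 = 56
Surplus = Qs - Qd = 56 - 23 = 33

33


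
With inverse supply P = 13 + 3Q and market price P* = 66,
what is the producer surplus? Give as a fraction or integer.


Minimum supply price (at Q=0): P_min = 13
Quantity supplied at P* = 66:
Q* = (66 - 13)/3 = 53/3
PS = (1/2) * Q* * (P* - P_min)
PS = (1/2) * 53/3 * (66 - 13)
PS = (1/2) * 53/3 * 53 = 2809/6

2809/6


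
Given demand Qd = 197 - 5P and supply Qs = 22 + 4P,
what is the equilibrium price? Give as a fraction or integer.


At equilibrium, Qd = Qs.
197 - 5P = 22 + 4P
197 - 22 = 5P + 4P
175 = 9P
P* = 175/9 = 175/9

175/9


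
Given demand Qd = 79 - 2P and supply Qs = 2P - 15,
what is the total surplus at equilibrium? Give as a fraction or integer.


Find equilibrium: 79 - 2P = 2P - 15
79 + 15 = 4P
P* = 94/4 = 47/2
Q* = 2*47/2 - 15 = 32
Inverse demand: P = 79/2 - Q/2, so P_max = 79/2
Inverse supply: P = 15/2 + Q/2, so P_min = 15/2
CS = (1/2) * 32 * (79/2 - 47/2) = 256
PS = (1/2) * 32 * (47/2 - 15/2) = 256
TS = CS + PS = 256 + 256 = 512

512


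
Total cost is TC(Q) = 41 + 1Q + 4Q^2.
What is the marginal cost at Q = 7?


MC = dTC/dQ = 1 + 2*4*Q
At Q = 7:
MC = 1 + 8*7
MC = 1 + 56 = 57

57


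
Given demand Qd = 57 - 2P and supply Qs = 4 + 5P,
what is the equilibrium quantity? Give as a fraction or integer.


First find equilibrium price:
57 - 2P = 4 + 5P
P* = 53/7 = 53/7
Then substitute into demand:
Q* = 57 - 2 * 53/7 = 293/7

293/7


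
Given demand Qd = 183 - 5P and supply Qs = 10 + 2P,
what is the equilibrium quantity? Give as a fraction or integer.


First find equilibrium price:
183 - 5P = 10 + 2P
P* = 173/7 = 173/7
Then substitute into demand:
Q* = 183 - 5 * 173/7 = 416/7

416/7


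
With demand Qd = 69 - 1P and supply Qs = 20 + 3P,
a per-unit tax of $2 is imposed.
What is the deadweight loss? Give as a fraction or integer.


Pre-tax equilibrium quantity: Q* = 227/4
Post-tax equilibrium quantity: Q_tax = 221/4
Reduction in quantity: Q* - Q_tax = 3/2
DWL = (1/2) * tax * (Q* - Q_tax)
DWL = (1/2) * 2 * 3/2 = 3/2

3/2


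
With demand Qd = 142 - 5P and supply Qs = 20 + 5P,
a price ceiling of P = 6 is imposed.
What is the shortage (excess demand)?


At P = 6:
Qd = 142 - 5*6 = 112
Qs = 20 + 5*6 = 50
Shortage = Qd - Qs = 112 - 50 = 62

62


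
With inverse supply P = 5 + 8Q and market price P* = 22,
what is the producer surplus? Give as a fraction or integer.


Minimum supply price (at Q=0): P_min = 5
Quantity supplied at P* = 22:
Q* = (22 - 5)/8 = 17/8
PS = (1/2) * Q* * (P* - P_min)
PS = (1/2) * 17/8 * (22 - 5)
PS = (1/2) * 17/8 * 17 = 289/16

289/16


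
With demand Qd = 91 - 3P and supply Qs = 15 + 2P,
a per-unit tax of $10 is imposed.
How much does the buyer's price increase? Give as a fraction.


With a per-unit tax, the buyer's price increase depends on relative slopes.
Supply slope: d = 2, Demand slope: b = 3
Buyer's price increase = d * tax / (b + d)
= 2 * 10 / (3 + 2)
= 20 / 5 = 4

4
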